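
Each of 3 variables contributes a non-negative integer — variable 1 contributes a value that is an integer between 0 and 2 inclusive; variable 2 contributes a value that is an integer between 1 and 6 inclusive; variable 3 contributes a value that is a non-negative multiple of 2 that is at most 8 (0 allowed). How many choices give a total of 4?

5

The generating function for the choices is (1 + z + z²)·(z + z² + z³ + z⁴ + z⁵ + z⁶)·(1 + z² + z⁴ + z⁶ + z⁸); the count is [z⁴].
(1 + z + z²) has coefficients 1,1,1 for degrees 0…2.
(z + z² + z³ + z⁴ + z⁵ + z⁶) has coefficients 0,1,1,1,1 for degrees 0…4.
Finally multiplying by (1 + z² + z⁴ + z⁶ + z⁸), the product of all factors after the first has coefficients 0,1,1,2,2 for degrees 0…4.
[z⁴] = 1·2 + 1·2 + 1·1 = 5.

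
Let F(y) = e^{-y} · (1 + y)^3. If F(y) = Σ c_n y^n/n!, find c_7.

The EGF product rule gives c_7 = Σ_{k_1+k_2=7} C(7; k_1,k_2) · ∏ g_i(k_i), where e^{-y} gives (-1)^k; (1+y)^3 gives the falling factorial (3)_k.
g_1(k) for k = 0…7: 1, -1, 1, -1, 1, -1, 1, -1.
g_2(k) for k = 0…7: 1, 3, 6, 6, 0, 0, 0, 0.
c_7 = Σ_k C(7,k)·g_1(k)·g_2(7−k) = 35·1·6 + 21·(-1)·6 + 7·1·3 + 1·(-1)·1 = 210 − 126 + 21 − 1 = 104.

104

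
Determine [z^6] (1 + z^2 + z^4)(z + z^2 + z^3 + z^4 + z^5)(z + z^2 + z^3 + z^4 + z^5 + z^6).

(1 + z^2 + z^4) has coefficients 1,0,1,0,1 for degrees 0…4.
(z + z^2 + z^3 + z^4 + z^5) has coefficients 0,1,1,1,1,1,0 for degrees 0…6.
Finally multiplying by (z + z^2 + z^3 + z^4 + z^5 + z^6), the product of all factors after the first has coefficients 0,0,1,2,3,4,5 for degrees 0…6.
[z^6] = 1·5 + 1·3 + 1·1 = 9.

9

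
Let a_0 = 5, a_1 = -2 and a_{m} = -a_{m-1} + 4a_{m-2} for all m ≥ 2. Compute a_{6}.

The ordinary generating function has denominator 1 + t - 4t^2.
Iterating the recurrence: a_0,…,a_{6} = 5, -2, 22, -30, 118, -238, 710.

710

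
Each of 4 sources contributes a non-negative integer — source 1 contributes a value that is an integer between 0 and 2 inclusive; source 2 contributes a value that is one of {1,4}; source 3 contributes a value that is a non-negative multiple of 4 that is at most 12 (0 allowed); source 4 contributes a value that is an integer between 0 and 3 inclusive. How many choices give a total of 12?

The generating function for the choices is (1 + x + x²)·(x + x⁴)·(1 + x⁴ + x⁸ + x¹²)·(1 + x + x² + x³); the count is [x¹²].
(1 + x + x²) has coefficients 1,1,1 for degrees 0…2.
(x + x⁴) has coefficients 0,1,0,0,1,0,0,0,0,0,0,0,0 for degrees 0…12.
Multiplying by (1 + x⁴ + x⁸ + x¹²) gives running coefficients 0,1,0,0,1,1,0,0,1,1,0,0,1 for degrees 0…12.
Finally multiplying by (1 + x + x² + x³), the product of all factors after the first has coefficients 0,1,1,1,2,2,2,2,2,2,2,2,2 for degrees 0…12.
[x¹²] = 1·2 + 1·2 + 1·2 = 6.

6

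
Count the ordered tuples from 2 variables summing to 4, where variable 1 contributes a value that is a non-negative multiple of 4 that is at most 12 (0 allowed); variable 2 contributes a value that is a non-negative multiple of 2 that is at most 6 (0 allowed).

The generating function for the choices is (1 + q^4 + q^8 + q^12)·(1 + q^2 + q^4 + q^6); the count is [q^4].
(1 + q^4 + q^8 + q^12) has coefficients 1,0,0,0,1 for degrees 0…4.
(1 + q^2 + q^4 + q^6) has coefficients 1,0,1,0,1 for degrees 0…4.
[q^4] = 1·1 + 1·1 = 2.

2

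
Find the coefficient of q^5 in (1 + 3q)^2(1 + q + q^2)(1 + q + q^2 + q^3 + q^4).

47

(1 + 3q)^2 has coefficients 1,6,9 for degrees 0…2.
(1 + q + q^2) has coefficients 1,1,1,0,0,0 for degrees 0…5.
Finally multiplying by (1 + q + q^2 + q^3 + q^4), the product of all factors after the first has coefficients 1,2,3,3,3,2 for degrees 0…5.
[q^5] = 1·2 + 6·3 + 9·3 = 47.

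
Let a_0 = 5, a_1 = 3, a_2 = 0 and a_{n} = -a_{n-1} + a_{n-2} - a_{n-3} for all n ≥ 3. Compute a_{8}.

The ordinary generating function has denominator 1 + q - q^2 + q^3.
Iterating the recurrence: a_0,…,a_{8} = 5, 3, 0, -2, -1, -1, 2, -2, 5.

5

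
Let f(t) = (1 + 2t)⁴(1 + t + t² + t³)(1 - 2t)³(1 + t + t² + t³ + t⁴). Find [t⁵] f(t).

83

(1 + 2t)⁴ has coefficients 1,8,24,32,16 for degrees 0…4.
(1 + t + t² + t³) has coefficients 1,1,1,1,0,0 for degrees 0…5.
Multiplying by (1 - 2t)³ gives running coefficients 1,-5,7,-1,-2,4 for degrees 0…5.
Finally multiplying by (1 + t + t² + t³ + t⁴), the product of all factors after the first has coefficients 1,-4,3,2,0,3 for degrees 0…5.
[t⁵] = 1·3 + 8·0 + 24·2 + 32·3 + 16·(-4) = 83.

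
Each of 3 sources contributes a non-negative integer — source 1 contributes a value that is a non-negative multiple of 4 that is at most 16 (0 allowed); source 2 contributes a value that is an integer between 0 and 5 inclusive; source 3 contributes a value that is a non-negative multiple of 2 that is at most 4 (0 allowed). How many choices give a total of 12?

5

The generating function for the choices is (1 + z⁴ + z⁸ + z¹² + z¹⁶)·(1 + z + z² + z³ + z⁴ + z⁵)·(1 + z² + z⁴); the count is [z¹²].
(1 + z⁴ + z⁸ + z¹² + z¹⁶) has coefficients 1,0,0,0,1,0,0,0,1,0,0,0,1 for degrees 0…12.
(1 + z + z² + z³ + z⁴ + z⁵) has coefficients 1,1,1,1,1,1,0,0,0,0,0,0,0 for degrees 0…12.
Finally multiplying by (1 + z² + z⁴), the product of all factors after the first has coefficients 1,1,2,2,3,3,2,2,1,1,0,0,0 for degrees 0…12.
[z¹²] = 1·0 + 1·1 + 1·3 + 1·1 = 5.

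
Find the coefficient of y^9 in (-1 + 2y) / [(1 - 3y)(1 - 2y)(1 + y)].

The denominator gives the recurrence a_n = 4a_(n−1) − a_(n−2) − 6a_(n−3) for n ≥ 3; the numerator fixes a_0 = -1, a_1 = -2, a_2 = -7.
Iterating: -1, -2, -7, -20, -61, -182, -547, -1640, -4921, -14762, so a_9 = -14762.

-14762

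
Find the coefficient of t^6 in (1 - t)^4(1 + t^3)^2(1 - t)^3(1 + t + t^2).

-20

(1 - t)^4 has coefficients 1,-4,6,-4,1 for degrees 0…4.
(1 + t^3)^2 has coefficients 1,0,0,2,0,0,1 for degrees 0…6.
Multiplying by (1 - t)^3 gives running coefficients 1,-3,3,1,-6,6,-1 for degrees 0…6.
Finally multiplying by (1 + t + t^2), the product of all factors after the first has coefficients 1,-2,1,1,-2,1,-1 for degrees 0…6.
[t^6] = 1·(-1) − 4·1 + 6·(-2) − 4·1 + 1·1 = -20.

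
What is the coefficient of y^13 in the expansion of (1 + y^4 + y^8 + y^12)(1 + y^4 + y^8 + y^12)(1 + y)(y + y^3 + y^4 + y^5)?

10

(1 + y^4 + y^8 + y^12) has coefficients 1,0,0,0,1,0,0,0,1,0,0,0,1 for degrees 0…12.
(1 + y^4 + y^8 + y^12) has coefficients 1,0,0,0,1,0,0,0,1,0,0,0,1,0 for degrees 0…13.
Multiplying by (1 + y) gives running coefficients 1,1,0,0,1,1,0,0,1,1,0,0,1,1 for degrees 0…13.
Finally multiplying by (y + y^3 + y^4 + y^5), the product of all factors after the first has coefficients 0,1,1,1,2,3,2,1,2,3,2,1,2,3 for degrees 0…13.
[y^13] = 1·3 + 1·3 + 1·3 + 1·1 = 10.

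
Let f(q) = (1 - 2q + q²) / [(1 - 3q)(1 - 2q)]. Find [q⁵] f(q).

The denominator gives the recurrence a_n = 5a_(n−1) − 6a_(n−2) for n ≥ 3; the numerator fixes a_0 = 1, a_1 = 3, a_2 = 10.
Iterating: 1, 3, 10, 32, 100, 308, so a_5 = 308.

308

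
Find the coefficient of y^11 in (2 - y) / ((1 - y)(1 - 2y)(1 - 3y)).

1316315

Partial fractions give a closed form: a_n = (1/2)·1^n + (-6)·2^n + (15/2)·3^n.
At n = 11: a_11 = 1316315.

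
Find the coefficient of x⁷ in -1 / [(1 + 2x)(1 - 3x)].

Partial fractions give a closed form: a_n = (-2/5)·(-2)^n + (-3/5)·3^n.
At n = 7: a_7 = -1261.

-1261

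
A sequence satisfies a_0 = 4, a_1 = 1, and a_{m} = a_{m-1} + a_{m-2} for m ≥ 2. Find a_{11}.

309

The ordinary generating function has denominator 1 - x - x^2.
Iterating the recurrence: a_0,…,a_{11} = 4, 1, 5, 6, 11, 17, 28, 45, 73, 118, 191, 309.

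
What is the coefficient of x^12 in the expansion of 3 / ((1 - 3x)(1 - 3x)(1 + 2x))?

12820323

The denominator gives the recurrence a_n = 4a_(n−1) + 3a_(n−2) − 18a_(n−3) for n ≥ 3; the numerator fixes a_0 = 3, a_1 = 12, a_2 = 57.
Iterating: 3, 12, 57, 210, 795, 2784, 9741, 33006, 111135, 368220, 1212177, 3952938, 12820323, so a_12 = 12820323.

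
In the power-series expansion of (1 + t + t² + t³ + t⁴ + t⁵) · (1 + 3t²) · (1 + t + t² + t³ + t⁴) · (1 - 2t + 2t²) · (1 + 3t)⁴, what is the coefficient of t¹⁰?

(1 + t + t² + t³ + t⁴ + t⁵) has coefficients 1,1,1,1,1,1 for degrees 0…5.
(1 + 3t²) has coefficients 1,0,3,0,0,0,0,0,0,0,0 for degrees 0…10.
Multiplying by (1 + t + t² + t³ + t⁴) gives running coefficients 1,1,4,4,4,3,3,0,0,0,0 for degrees 0…10.
Multiplying by (1 - 2t + 2t²) gives running coefficients 1,-1,4,-2,4,3,5,0,6,0,0 for degrees 0…10.
Finally multiplying by (1 + 3t)⁴, the product of all factors after the first has coefficients 1,11,46,100,169,294,365,492,924,855,729 for degrees 0…10.
[t¹⁰] = 1·729 + 1·855 + 1·924 + 1·492 + 1·365 + 1·294 = 3659.

3659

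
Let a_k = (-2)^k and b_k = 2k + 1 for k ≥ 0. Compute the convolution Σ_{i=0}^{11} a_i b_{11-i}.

Write out a_i and b_{11-i} for i = 0,…,11 and sum the products.
Σ = 1·23 − 2·21 + 4·19 − 8·17 + 16·15 − 32·13 + 64·11 − 128·9 + 256·7 − 512·5 + 1024·3 − 2048·1 = -447.

-447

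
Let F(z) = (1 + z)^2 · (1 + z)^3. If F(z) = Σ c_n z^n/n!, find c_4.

120

The EGF product rule gives c_4 = Σ_{k_1+k_2=4} C(4; k_1,k_2) · ∏ g_i(k_i), where (1+z)^2 gives the falling factorial (2)_k; (1+z)^3 gives the falling factorial (3)_k.
g_1(k) for k = 0…4: 1, 2, 2, 0, 0.
g_2(k) for k = 0…4: 1, 3, 6, 6, 0.
c_4 = Σ_k C(4,k)·g_1(k)·g_2(4−k) = 4·2·6 + 6·2·6 = 48 + 72 = 120.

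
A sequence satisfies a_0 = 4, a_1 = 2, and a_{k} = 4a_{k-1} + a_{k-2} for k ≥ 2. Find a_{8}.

The ordinary generating function has denominator 1 - 4z - z^2.
Iterating the recurrence: a_0,…,a_{8} = 4, 2, 12, 50, 212, 898, 3804, 16114, 68260.

68260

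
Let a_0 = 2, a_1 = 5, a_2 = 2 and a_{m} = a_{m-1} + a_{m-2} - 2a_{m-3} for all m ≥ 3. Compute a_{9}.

3

The ordinary generating function has denominator 1 - z - z^2 + 2z^3.
Iterating the recurrence: a_0,…,a_{9} = 2, 5, 2, 3, -5, -6, -17, -13, -18, 3.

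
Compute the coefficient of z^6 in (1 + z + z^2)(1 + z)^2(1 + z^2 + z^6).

2

(1 + z + z^2) has coefficients 1,1,1 for degrees 0…2.
(1 + z)^2 has coefficients 1,2,1,0,0,0,0 for degrees 0…6.
Finally multiplying by (1 + z^2 + z^6), the product of all factors after the first has coefficients 1,2,2,2,1,0,1 for degrees 0…6.
[z^6] = 1·1 + 1·0 + 1·1 = 2.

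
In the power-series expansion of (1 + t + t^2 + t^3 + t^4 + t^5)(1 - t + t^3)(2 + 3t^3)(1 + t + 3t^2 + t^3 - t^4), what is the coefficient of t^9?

21

(1 + t + t^2 + t^3 + t^4 + t^5) has coefficients 1,1,1,1,1,1 for degrees 0…5.
(1 - t + t^3) has coefficients 1,-1,0,1,0,0,0,0,0,0 for degrees 0…9.
Multiplying by (2 + 3t^3) gives running coefficients 2,-2,0,5,-3,0,3,0,0,0 for degrees 0…9.
Finally multiplying by (1 + t + 3t^2 + t^3 - t^4), the product of all factors after the first has coefficients 2,0,4,1,-2,14,-1,-5,12,3 for degrees 0…9.
[t^9] = 1·3 + 1·12 + 1·(-5) + 1·(-1) + 1·14 + 1·(-2) = 21.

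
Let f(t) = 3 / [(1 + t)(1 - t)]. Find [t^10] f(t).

The denominator gives the recurrence a_n = a_(n−2) for n ≥ 2; the numerator fixes a_0 = 3, a_1 = 0.
Iterating: 3, 0, 3, 0, 3, 0, 3, 0, 3, 0, 3, so a_10 = 3.

3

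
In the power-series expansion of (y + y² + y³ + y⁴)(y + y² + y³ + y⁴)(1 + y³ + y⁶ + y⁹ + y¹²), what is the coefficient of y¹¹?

(y + y² + y³ + y⁴) has coefficients 0,1,1,1,1 for degrees 0…4.
(y + y² + y³ + y⁴) has coefficients 0,1,1,1,1,0,0,0,0,0,0,0 for degrees 0…11.
Finally multiplying by (1 + y³ + y⁶ + y⁹ + y¹²), the product of all factors after the first has coefficients 0,1,1,1,2,1,1,2,1,1,2,1 for degrees 0…11.
[y¹¹] = 1·2 + 1·1 + 1·1 + 1·2 = 6.

6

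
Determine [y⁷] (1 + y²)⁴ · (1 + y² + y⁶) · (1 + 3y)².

66

(1 + y²)⁴ has coefficients 1,0,4,0,6,0,4,0 for degrees 0…7.
(1 + y² + y⁶) has coefficients 1,0,1,0,0,0,1,0 for degrees 0…7.
Finally multiplying by (1 + 3y)², the product of all factors after the first has coefficients 1,6,10,6,9,0,1,6 for degrees 0…7.
[y⁷] = 1·6 + 4·0 + 6·6 + 4·6 = 66.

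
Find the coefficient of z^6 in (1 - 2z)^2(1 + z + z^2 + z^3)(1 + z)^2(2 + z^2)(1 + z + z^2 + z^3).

30

(1 - 2z)^2 has coefficients 1,-4,4 for degrees 0…2.
(1 + z + z^2 + z^3) has coefficients 1,1,1,1,0,0,0 for degrees 0…6.
Multiplying by (1 + z)^2 gives running coefficients 1,3,4,4,3,1,0 for degrees 0…6.
Multiplying by (2 + z^2) gives running coefficients 2,6,9,11,10,6,3 for degrees 0…6.
Finally multiplying by (1 + z + z^2 + z^3), the product of all factors after the first has coefficients 2,8,17,28,36,36,30 for degrees 0…6.
[z^6] = 1·30 − 4·36 + 4·36 = 30.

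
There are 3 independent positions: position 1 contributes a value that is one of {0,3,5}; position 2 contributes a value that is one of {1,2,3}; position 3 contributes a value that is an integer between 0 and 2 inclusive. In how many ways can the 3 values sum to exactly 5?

The generating function for the choices is (1 + t³ + t⁵)·(t + t² + t³)·(1 + t + t²); the count is [t⁵].
(1 + t³ + t⁵) has coefficients 1,0,0,1,0,1 for degrees 0…5.
(t + t² + t³) has coefficients 0,1,1,1,0,0 for degrees 0…5.
Finally multiplying by (1 + t + t²), the product of all factors after the first has coefficients 0,1,2,3,2,1 for degrees 0…5.
[t⁵] = 1·1 + 1·2 + 1·0 = 3.

3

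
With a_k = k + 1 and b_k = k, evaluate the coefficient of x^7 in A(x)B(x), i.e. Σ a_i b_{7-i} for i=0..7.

Write out a_i and b_{7-i} for i = 0,…,7 and sum the products.
Σ = 1·7 + 2·6 + 3·5 + 4·4 + 5·3 + 6·2 + 7·1 + 8·0 = 84.

84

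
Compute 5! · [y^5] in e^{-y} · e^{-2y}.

The EGF product rule gives c_5 = Σ_{k_1+k_2=5} C(5; k_1,k_2) · ∏ g_i(k_i), where e^{-y} gives (-1)^k; e^{-2y} gives (-2)^k.
g_1(k) for k = 0…5: 1, -1, 1, -1, 1, -1.
g_2(k) for k = 0…5: 1, -2, 4, -8, 16, -32.
c_5 = Σ_k C(5,k)·g_1(k)·g_2(5−k) = 1·1·(-32) + 5·(-1)·16 + 10·1·(-8) + 10·(-1)·4 + 5·1·(-2) + 1·(-1)·1 = −32 − 80 − 80 − 40 − 10 − 1 = -243.

-243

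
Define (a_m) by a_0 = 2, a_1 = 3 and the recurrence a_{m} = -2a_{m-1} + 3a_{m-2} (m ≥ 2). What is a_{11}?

44289

The ordinary generating function has denominator 1 + 2t - 3t^2.
Iterating the recurrence: a_0,…,a_{11} = 2, 3, 0, 9, -18, 63, -180, 549, -1638, 4923, -14760, 44289.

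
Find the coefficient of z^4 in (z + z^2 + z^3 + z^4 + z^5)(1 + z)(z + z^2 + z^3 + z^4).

(z + z^2 + z^3 + z^4 + z^5) has coefficients 0,1,1,1,1 for degrees 0…4.
(1 + z) has coefficients 1,1,0,0,0 for degrees 0…4.
Finally multiplying by (z + z^2 + z^3 + z^4), the product of all factors after the first has coefficients 0,1,2,2,2 for degrees 0…4.
[z^4] = 1·2 + 1·2 + 1·1 + 1·0 = 5.

5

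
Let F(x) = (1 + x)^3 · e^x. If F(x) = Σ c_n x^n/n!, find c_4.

73

The EGF product rule gives c_4 = Σ_{k_1+k_2=4} C(4; k_1,k_2) · ∏ g_i(k_i), where (1+x)^3 gives the falling factorial (3)_k; e^x gives (1)^k.
g_1(k) for k = 0…4: 1, 3, 6, 6, 0.
g_2(k) for k = 0…4: 1, 1, 1, 1, 1.
c_4 = Σ_k C(4,k)·g_1(k)·g_2(4−k) = 1·1·1 + 4·3·1 + 6·6·1 + 4·6·1 = 1 + 12 + 36 + 24 = 73.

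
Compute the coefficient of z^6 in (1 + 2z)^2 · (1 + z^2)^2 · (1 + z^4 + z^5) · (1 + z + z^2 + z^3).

41

(1 + 2z)^2 has coefficients 1,4,4 for degrees 0…2.
(1 + z^2)^2 has coefficients 1,0,2,0,1,0,0 for degrees 0…6.
Multiplying by (1 + z^4 + z^5) gives running coefficients 1,0,2,0,2,1,2 for degrees 0…6.
Finally multiplying by (1 + z + z^2 + z^3), the product of all factors after the first has coefficients 1,1,3,3,4,5,5 for degrees 0…6.
[z^6] = 1·5 + 4·5 + 4·4 = 41.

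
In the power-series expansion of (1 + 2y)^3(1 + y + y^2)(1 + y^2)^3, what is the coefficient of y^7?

109

(1 + 2y)^3 has coefficients 1,6,12,8 for degrees 0…3.
(1 + y + y^2) has coefficients 1,1,1,0,0,0,0,0 for degrees 0…7.
Finally multiplying by (1 + y^2)^3, the product of all factors after the first has coefficients 1,1,4,3,6,3,4,1 for degrees 0…7.
[y^7] = 1·1 + 6·4 + 12·3 + 8·6 = 109.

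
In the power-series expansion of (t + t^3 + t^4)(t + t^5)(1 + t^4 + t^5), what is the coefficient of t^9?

3

(t + t^3 + t^4) has coefficients 0,1,0,1,1 for degrees 0…4.
(t + t^5) has coefficients 0,1,0,0,0,1,0,0,0,0 for degrees 0…9.
Finally multiplying by (1 + t^4 + t^5), the product of all factors after the first has coefficients 0,1,0,0,0,2,1,0,0,1 for degrees 0…9.
[t^9] = 1·0 + 1·1 + 1·2 = 3.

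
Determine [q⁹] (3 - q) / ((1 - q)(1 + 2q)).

-1194

Partial fractions give a closed form: a_n = (2/3)·1^n + (7/3)·(-2)^n.
At n = 9: a_9 = -1194.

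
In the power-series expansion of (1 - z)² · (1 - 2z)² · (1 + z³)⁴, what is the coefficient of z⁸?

(1 - z)² has coefficients 1,-2,1 for degrees 0…2.
(1 - 2z)² has coefficients 1,-4,4,0,0,0,0,0,0 for degrees 0…8.
Finally multiplying by (1 + z³)⁴, the product of all factors after the first has coefficients 1,-4,4,4,-16,16,6,-24,24 for degrees 0…8.
[z⁸] = 1·24 − 2·(-24) + 1·6 = 78.

78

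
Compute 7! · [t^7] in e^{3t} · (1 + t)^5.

435942

The EGF product rule gives c_7 = Σ_{k_1+k_2=7} C(7; k_1,k_2) · ∏ g_i(k_i), where e^{3t} gives (3)^k; (1+t)^5 gives the falling factorial (5)_k.
g_1(k) for k = 0…7: 1, 3, 9, 27, 81, 243, 729, 2187.
g_2(k) for k = 0…7: 1, 5, 20, 60, 120, 120, 0, 0.
c_7 = Σ_k C(7,k)·g_1(k)·g_2(7−k) = 21·9·120 + 35·27·120 + 35·81·60 + 21·243·20 + 7·729·5 + 1·2187·1 = 22680 + 113400 + 170100 + 102060 + 25515 + 2187 = 435942.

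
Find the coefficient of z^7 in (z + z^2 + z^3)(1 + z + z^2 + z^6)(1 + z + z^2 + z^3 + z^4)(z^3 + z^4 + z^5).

17

(z + z^2 + z^3) has coefficients 0,1,1,1 for degrees 0…3.
(1 + z + z^2 + z^6) has coefficients 1,1,1,0,0,0,1,0 for degrees 0…7.
Multiplying by (1 + z + z^2 + z^3 + z^4) gives running coefficients 1,2,3,3,3,2,2,1 for degrees 0…7.
Finally multiplying by (z^3 + z^4 + z^5), the product of all factors after the first has coefficients 0,0,0,1,3,6,8,9 for degrees 0…7.
[z^7] = 1·8 + 1·6 + 1·3 = 17.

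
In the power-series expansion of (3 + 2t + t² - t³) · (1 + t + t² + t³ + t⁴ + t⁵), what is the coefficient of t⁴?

5

(3 + 2t + t² - t³) has coefficients 3,2,1,-1 for degrees 0…3.
(1 + t + t² + t³ + t⁴ + t⁵) has coefficients 1,1,1,1,1 for degrees 0…4.
[t⁴] = 3·1 + 2·1 + 1·1 − 1·1 = 5.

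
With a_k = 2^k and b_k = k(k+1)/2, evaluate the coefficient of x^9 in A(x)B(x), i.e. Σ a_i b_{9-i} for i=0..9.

1981

Write out a_i and b_{9-i} for i = 0,…,9 and sum the products.
Σ = 1·45 + 2·36 + 4·28 + 8·21 + 16·15 + 32·10 + 64·6 + 128·3 + 256·1 + 512·0 = 1981.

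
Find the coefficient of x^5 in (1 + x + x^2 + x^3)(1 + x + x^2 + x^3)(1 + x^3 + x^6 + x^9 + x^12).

5

(1 + x + x^2 + x^3) has coefficients 1,1,1,1 for degrees 0…3.
(1 + x + x^2 + x^3) has coefficients 1,1,1,1,0,0 for degrees 0…5.
Finally multiplying by (1 + x^3 + x^6 + x^9 + x^12), the product of all factors after the first has coefficients 1,1,1,2,1,1 for degrees 0…5.
[x^5] = 1·1 + 1·1 + 1·2 + 1·1 = 5.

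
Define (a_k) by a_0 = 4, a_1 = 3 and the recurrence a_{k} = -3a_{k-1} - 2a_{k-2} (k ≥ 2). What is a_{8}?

-1781

The ordinary generating function has denominator 1 + 3y + 2y^2.
Iterating the recurrence: a_0,…,a_{8} = 4, 3, -17, 45, -101, 213, -437, 885, -1781.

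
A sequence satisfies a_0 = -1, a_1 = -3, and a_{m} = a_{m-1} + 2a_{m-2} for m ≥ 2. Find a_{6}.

The ordinary generating function has denominator 1 - z - 2z^2.
Iterating the recurrence: a_0,…,a_{6} = -1, -3, -5, -11, -21, -43, -85.

-85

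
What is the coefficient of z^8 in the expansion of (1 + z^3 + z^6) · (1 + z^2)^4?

5

(1 + z^3 + z^6) has coefficients 1,0,0,1,0,0,1 for degrees 0…6.
(1 + z^2)^4 has coefficients 1,0,4,0,6,0,4,0,1 for degrees 0…8.
[z^8] = 1·1 + 1·0 + 1·4 = 5.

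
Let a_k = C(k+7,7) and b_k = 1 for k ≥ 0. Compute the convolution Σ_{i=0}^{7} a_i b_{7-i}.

6435

This is [x^7] in the product of the two ordinary generating functions.
Σ = 1·1 + 8·1 + 36·1 + 120·1 + 330·1 + 792·1 + 1716·1 + 3432·1 = 6435.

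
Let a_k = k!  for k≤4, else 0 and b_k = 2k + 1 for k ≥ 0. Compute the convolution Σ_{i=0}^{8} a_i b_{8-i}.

Write out a_i and b_{8-i} for i = 0,…,8 and sum the products.
Σ = 1·17 + 1·15 + 2·13 + 6·11 + 24·9 + 0·7 + 0·5 + 0·3 + 0·1 = 340.

340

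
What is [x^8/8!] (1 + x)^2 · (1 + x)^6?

40320

The EGF product rule gives c_8 = Σ_{k_1+k_2=8} C(8; k_1,k_2) · ∏ g_i(k_i), where (1+x)^2 gives the falling factorial (2)_k; (1+x)^6 gives the falling factorial (6)_k.
g_1(k) for k = 0…8: 1, 2, 2, 0, 0, 0, 0, 0, 0.
g_2(k) for k = 0…8: 1, 6, 30, 120, 360, 720, 720, 0, 0.
c_8 = Σ_k C(8,k)·g_1(k)·g_2(8−k) = 28·2·720 = 40320.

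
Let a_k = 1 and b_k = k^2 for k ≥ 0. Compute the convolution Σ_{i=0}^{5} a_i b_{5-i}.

This is [x^5] in the product of the two ordinary generating functions.
Σ = 1·25 + 1·16 + 1·9 + 1·4 + 1·1 + 1·0 = 55.

55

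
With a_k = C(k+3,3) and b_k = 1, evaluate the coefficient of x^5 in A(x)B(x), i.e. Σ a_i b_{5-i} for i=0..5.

Write out a_i and b_{5-i} for i = 0,…,5 and sum the products.
Σ = 1·1 + 4·1 + 10·1 + 20·1 + 35·1 + 56·1 = 126.

126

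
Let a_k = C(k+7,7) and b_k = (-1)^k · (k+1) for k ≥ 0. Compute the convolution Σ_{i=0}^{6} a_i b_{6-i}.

This is [x^6] in the product of the two ordinary generating functions.
Σ = 1·7 + 8·(-6) + 36·5 + 120·(-4) + 330·3 + 792·(-2) + 1716·1 = 781.

781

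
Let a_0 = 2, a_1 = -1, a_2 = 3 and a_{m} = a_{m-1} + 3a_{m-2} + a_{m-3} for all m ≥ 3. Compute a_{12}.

9802

The ordinary generating function has denominator 1 - t - 3t^2 - t^3.
Iterating the recurrence: a_0,…,a_{12} = 2, -1, 3, 2, 10, 19, 51, 118, 290, 695, 1683, 4058, 9802.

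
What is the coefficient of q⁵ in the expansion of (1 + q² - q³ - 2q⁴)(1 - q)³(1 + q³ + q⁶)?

(1 + q² - q³ - 2q⁴) has coefficients 1,0,1,-1,-2 for degrees 0…4.
(1 - q)³ has coefficients 1,-3,3,-1,0,0 for degrees 0…5.
Finally multiplying by (1 + q³ + q⁶), the product of all factors after the first has coefficients 1,-3,3,0,-3,3 for degrees 0…5.
[q⁵] = 1·3 + 1·0 − 1·3 − 2·(-3) = 6.

6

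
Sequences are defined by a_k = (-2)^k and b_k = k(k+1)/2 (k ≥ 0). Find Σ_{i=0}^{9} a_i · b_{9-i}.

93

The convolution is the x^9 coefficient of A(x)B(x).
Σ = 1·45 − 2·36 + 4·28 − 8·21 + 16·15 − 32·10 + 64·6 − 128·3 + 256·1 − 512·0 = 93.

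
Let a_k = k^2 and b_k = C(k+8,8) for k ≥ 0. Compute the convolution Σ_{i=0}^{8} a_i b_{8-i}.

This is [x^8] in the product of the two ordinary generating functions.
Σ = 0·12870 + 1·6435 + 4·3003 + 9·1287 + 16·495 + 25·165 + 36·45 + 49·9 + 64·1 = 44200.

44200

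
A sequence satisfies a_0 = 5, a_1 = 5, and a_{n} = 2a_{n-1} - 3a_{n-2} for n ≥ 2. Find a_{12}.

The ordinary generating function has denominator 1 - 2q + 3q^2.
Iterating the recurrence: a_0,…,a_{12} = 5, 5, -5, -25, -35, 5, 115, 215, 85, -475, -1205, -985, 1645.

1645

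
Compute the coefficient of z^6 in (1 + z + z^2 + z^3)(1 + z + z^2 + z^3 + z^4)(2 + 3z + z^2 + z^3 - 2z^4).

(1 + z + z^2 + z^3) has coefficients 1,1,1,1 for degrees 0…3.
(1 + z + z^2 + z^3 + z^4) has coefficients 1,1,1,1,1,0,0 for degrees 0…6.
Finally multiplying by (2 + 3z + z^2 + z^3 - 2z^4), the product of all factors after the first has coefficients 2,5,6,7,5,3,0 for degrees 0…6.
[z^6] = 1·0 + 1·3 + 1·5 + 1·7 = 15.

15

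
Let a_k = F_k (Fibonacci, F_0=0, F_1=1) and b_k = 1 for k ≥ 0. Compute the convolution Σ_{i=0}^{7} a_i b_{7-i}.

Write out a_i and b_{7-i} for i = 0,…,7 and sum the products.
Σ = 0·1 + 1·1 + 1·1 + 2·1 + 3·1 + 5·1 + 8·1 + 13·1 = 33.

33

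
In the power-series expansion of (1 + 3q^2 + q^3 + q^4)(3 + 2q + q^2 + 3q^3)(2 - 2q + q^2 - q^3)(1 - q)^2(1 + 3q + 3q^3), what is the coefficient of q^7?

-29

(1 + 3q^2 + q^3 + q^4) has coefficients 1,0,3,1,1 for degrees 0…4.
(3 + 2q + q^2 + 3q^3) has coefficients 3,2,1,3,0,0,0,0 for degrees 0…7.
Multiplying by (2 - 2q + q^2 - q^3) gives running coefficients 6,-2,1,3,-7,2,-3,0 for degrees 0…7.
Multiplying by (1 - q)^2 gives running coefficients 6,-14,11,-1,-12,19,-14,8 for degrees 0…7.
Finally multiplying by (1 + 3q + 3q^3), the product of all factors after the first has coefficients 6,4,-31,50,-57,16,40,-70 for degrees 0…7.
[q^7] = 1·(-70) + 3·16 + 1·(-57) + 1·50 = -29.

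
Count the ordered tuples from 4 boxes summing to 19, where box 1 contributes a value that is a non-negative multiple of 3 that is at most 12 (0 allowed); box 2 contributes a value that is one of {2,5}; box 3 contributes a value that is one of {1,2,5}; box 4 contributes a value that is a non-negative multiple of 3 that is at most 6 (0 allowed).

11

The generating function for the choices is (1 + z^3 + z^6 + z^9 + z^12)·(z^2 + z^5)·(z + z^2 + z^5)·(1 + z^3 + z^6); the count is [z^19].
(1 + z^3 + z^6 + z^9 + z^12) has coefficients 1,0,0,1,0,0,1,0,0,1,0,0,1 for degrees 0…12.
(z^2 + z^5) has coefficients 0,0,1,0,0,1,0,0,0,0,0,0,0,0,0,0,0,0,0,0 for degrees 0…19.
Multiplying by (z + z^2 + z^5) gives running coefficients 0,0,0,1,1,0,1,2,0,0,1,0,0,0,0,0,0,0,0,0 for degrees 0…19.
Finally multiplying by (1 + z^3 + z^6), the product of all factors after the first has coefficients 0,0,0,1,1,0,2,3,0,2,4,0,1,3,0,0,1,0,0,0 for degrees 0…19.
[z^19] = 1·0 + 1·1 + 1·3 + 1·4 + 1·3 = 11.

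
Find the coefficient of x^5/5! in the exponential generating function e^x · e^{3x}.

1024

The EGF product rule gives c_5 = Σ_{k_1+k_2=5} C(5; k_1,k_2) · ∏ g_i(k_i), where e^x gives (1)^k; e^{3x} gives (3)^k.
g_1(k) for k = 0…5: 1, 1, 1, 1, 1, 1.
g_2(k) for k = 0…5: 1, 3, 9, 27, 81, 243.
c_5 = Σ_k C(5,k)·g_1(k)·g_2(5−k) = 1·1·243 + 5·1·81 + 10·1·27 + 10·1·9 + 5·1·3 + 1·1·1 = 243 + 405 + 270 + 90 + 15 + 1 = 1024.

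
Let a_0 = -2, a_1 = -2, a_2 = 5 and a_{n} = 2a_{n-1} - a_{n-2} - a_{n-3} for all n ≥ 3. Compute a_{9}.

-161

The ordinary generating function has denominator 1 - 2q + q^2 + q^3.
Iterating the recurrence: a_0,…,a_{9} = -2, -2, 5, 14, 25, 31, 23, -10, -74, -161.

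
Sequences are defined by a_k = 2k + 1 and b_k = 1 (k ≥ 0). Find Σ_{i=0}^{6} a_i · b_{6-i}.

Write out a_i and b_{6-i} for i = 0,…,6 and sum the products.
Σ = 1·1 + 3·1 + 5·1 + 7·1 + 9·1 + 11·1 + 13·1 = 49.

49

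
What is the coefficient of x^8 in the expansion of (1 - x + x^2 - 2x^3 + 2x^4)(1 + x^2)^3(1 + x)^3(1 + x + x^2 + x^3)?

(1 - x + x^2 - 2x^3 + 2x^4) has coefficients 1,-1,1,-2,2 for degrees 0…4.
(1 + x^2)^3 has coefficients 1,0,3,0,3,0,1,0,0 for degrees 0…8.
Multiplying by (1 + x)^3 gives running coefficients 1,3,6,10,12,12,10,6,3 for degrees 0…8.
Finally multiplying by (1 + x + x^2 + x^3), the product of all factors after the first has coefficients 1,4,10,20,31,40,44,40,31 for degrees 0…8.
[x^8] = 1·31 − 1·40 + 1·44 − 2·40 + 2·31 = 17.

17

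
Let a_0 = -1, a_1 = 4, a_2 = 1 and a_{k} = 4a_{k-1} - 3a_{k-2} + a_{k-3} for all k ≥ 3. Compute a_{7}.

The ordinary generating function has denominator 1 - 4q + 3q^2 - q^3.
Iterating the recurrence: a_0,…,a_{7} = -1, 4, 1, -9, -35, -112, -352, -1107.

-1107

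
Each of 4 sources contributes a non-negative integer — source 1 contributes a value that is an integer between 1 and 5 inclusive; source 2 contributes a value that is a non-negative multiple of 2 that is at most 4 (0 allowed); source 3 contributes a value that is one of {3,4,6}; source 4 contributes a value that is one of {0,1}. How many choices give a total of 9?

13

The generating function for the choices is (x + x^2 + x^3 + x^4 + x^5)·(1 + x^2 + x^4)·(x^3 + x^4 + x^6)·(1 + x); the count is [x^9].
(x + x^2 + x^3 + x^4 + x^5) has coefficients 0,1,1,1,1,1 for degrees 0…5.
(1 + x^2 + x^4) has coefficients 1,0,1,0,1,0,0,0,0,0 for degrees 0…9.
Multiplying by (x^3 + x^4 + x^6) gives running coefficients 0,0,0,1,1,1,2,1,2,0 for degrees 0…9.
Finally multiplying by (1 + x), the product of all factors after the first has coefficients 0,0,0,1,2,2,3,3,3,2 for degrees 0…9.
[x^9] = 1·3 + 1·3 + 1·3 + 1·2 + 1·2 = 13.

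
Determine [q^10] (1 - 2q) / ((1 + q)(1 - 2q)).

1

Partial fractions give a closed form: a_n = (1)·(-1)^n.
At n = 10: a_10 = 1.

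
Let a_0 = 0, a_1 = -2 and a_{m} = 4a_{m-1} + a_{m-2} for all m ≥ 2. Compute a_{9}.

The ordinary generating function has denominator 1 - 4y - y^2.
Iterating the recurrence: a_0,…,a_{9} = 0, -2, -8, -34, -144, -610, -2584, -10946, -46368, -196418.

-196418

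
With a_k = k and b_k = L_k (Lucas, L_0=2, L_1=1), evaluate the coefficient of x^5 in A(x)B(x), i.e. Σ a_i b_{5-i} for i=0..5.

38

The convolution is the x^5 coefficient of A(x)B(x).
Σ = 0·11 + 1·7 + 2·4 + 3·3 + 4·1 + 5·2 = 38.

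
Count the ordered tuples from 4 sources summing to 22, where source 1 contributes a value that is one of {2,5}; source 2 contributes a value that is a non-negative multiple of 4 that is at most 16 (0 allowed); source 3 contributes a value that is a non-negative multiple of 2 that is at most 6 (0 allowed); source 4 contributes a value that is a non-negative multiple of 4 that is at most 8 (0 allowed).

5

The generating function for the choices is (q² + q⁵)·(1 + q⁴ + q⁸ + q¹² + q¹⁶)·(1 + q² + q⁴ + q⁶)·(1 + q⁴ + q⁸); the count is [q²²].
(q² + q⁵) has coefficients 0,0,1,0,0,1 for degrees 0…5.
(1 + q⁴ + q⁸ + q¹² + q¹⁶) has coefficients 1,0,0,0,1,0,0,0,1,0,0,0,1,0,0,0,1,0,0,0,0,0,0 for degrees 0…22.
Multiplying by (1 + q² + q⁴ + q⁶) gives running coefficients 1,0,1,0,2,0,2,0,2,0,2,0,2,0,2,0,2,0,2,0,1,0,1 for degrees 0…22.
Finally multiplying by (1 + q⁴ + q⁸), the product of all factors after the first has coefficients 1,0,1,0,3,0,3,0,5,0,5,0,6,0,6,0,6,0,6,0,5,0,5 for degrees 0…22.
[q²²] = 1·5 + 1·0 = 5.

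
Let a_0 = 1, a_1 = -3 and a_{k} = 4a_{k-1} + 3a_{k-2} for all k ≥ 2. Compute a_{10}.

The ordinary generating function has denominator 1 - 4y - 3y^2.
Iterating the recurrence: a_0,…,a_{10} = 1, -3, -9, -45, -207, -963, -4473, -20781, -96543, -448515, -2083689.

-2083689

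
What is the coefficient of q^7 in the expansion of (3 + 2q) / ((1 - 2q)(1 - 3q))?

The denominator gives the recurrence a_n = 5a_(n−1) − 6a_(n−2) for n ≥ 2; the numerator fixes a_0 = 3, a_1 = 17.
Iterating: 3, 17, 67, 233, 763, 2417, 7507, 23033, so a_7 = 23033.

23033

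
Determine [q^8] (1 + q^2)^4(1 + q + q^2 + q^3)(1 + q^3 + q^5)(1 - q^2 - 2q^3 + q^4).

(1 + q^2)^4 has coefficients 1,0,4,0,6,0,4,0,1 for degrees 0…8.
(1 + q + q^2 + q^3) has coefficients 1,1,1,1,0,0,0,0,0 for degrees 0…8.
Multiplying by (1 + q^3 + q^5) gives running coefficients 1,1,1,2,1,2,2,1,1 for degrees 0…8.
Finally multiplying by (1 - q^2 - 2q^3 + q^4), the product of all factors after the first has coefficients 1,1,0,-1,-1,-1,-2,-1,-4 for degrees 0…8.
[q^8] = 1·(-4) + 4·(-2) + 6·(-1) + 4·0 + 1·1 = -17.

-17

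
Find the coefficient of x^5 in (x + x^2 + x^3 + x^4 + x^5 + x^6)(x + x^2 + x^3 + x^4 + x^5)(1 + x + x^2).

(x + x^2 + x^3 + x^4 + x^5 + x^6) has coefficients 0,1,1,1,1,1 for degrees 0…5.
(x + x^2 + x^3 + x^4 + x^5) has coefficients 0,1,1,1,1,1 for degrees 0…5.
Finally multiplying by (1 + x + x^2), the product of all factors after the first has coefficients 0,1,2,3,3,3 for degrees 0…5.
[x^5] = 1·3 + 1·3 + 1·2 + 1·1 + 1·0 = 9.

9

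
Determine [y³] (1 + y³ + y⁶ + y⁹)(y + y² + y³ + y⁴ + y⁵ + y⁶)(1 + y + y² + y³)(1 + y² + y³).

4

(1 + y³ + y⁶ + y⁹) has coefficients 1,0,0,1 for degrees 0…3.
(y + y² + y³ + y⁴ + y⁵ + y⁶) has coefficients 0,1,1,1 for degrees 0…3.
Multiplying by (1 + y + y² + y³) gives running coefficients 0,1,2,3 for degrees 0…3.
Finally multiplying by (1 + y² + y³), the product of all factors after the first has coefficients 0,1,2,4 for degrees 0…3.
[y³] = 1·4 + 1·0 = 4.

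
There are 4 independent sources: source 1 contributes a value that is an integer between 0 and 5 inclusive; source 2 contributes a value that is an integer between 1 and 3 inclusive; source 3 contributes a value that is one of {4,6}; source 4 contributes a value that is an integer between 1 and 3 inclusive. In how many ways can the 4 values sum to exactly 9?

The generating function for the choices is (1 + x + x^2 + x^3 + x^4 + x^5)·(x + x^2 + x^3)·(x^4 + x^6)·(x + x^2 + x^3); the count is [x^9].
(1 + x + x^2 + x^3 + x^4 + x^5) has coefficients 1,1,1,1,1,1 for degrees 0…5.
(x + x^2 + x^3) has coefficients 0,1,1,1,0,0,0,0,0,0 for degrees 0…9.
Multiplying by (x^4 + x^6) gives running coefficients 0,0,0,0,0,1,1,2,1,1 for degrees 0…9.
Finally multiplying by (x + x^2 + x^3), the product of all factors after the first has coefficients 0,0,0,0,0,0,1,2,4,4 for degrees 0…9.
[x^9] = 1·4 + 1·4 + 1·2 + 1·1 + 1·0 + 1·0 = 11.

11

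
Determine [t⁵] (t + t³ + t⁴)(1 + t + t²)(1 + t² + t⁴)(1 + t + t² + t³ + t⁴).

13

(t + t³ + t⁴) has coefficients 0,1,0,1,1 for degrees 0…4.
(1 + t + t²) has coefficients 1,1,1,0,0,0 for degrees 0…5.
Multiplying by (1 + t² + t⁴) gives running coefficients 1,1,2,1,2,1 for degrees 0…5.
Finally multiplying by (1 + t + t² + t³ + t⁴), the product of all factors after the first has coefficients 1,2,4,5,7,7 for degrees 0…5.
[t⁵] = 1·7 + 1·4 + 1·2 = 13.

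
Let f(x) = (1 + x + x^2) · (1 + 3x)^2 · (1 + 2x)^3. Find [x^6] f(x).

228

(1 + x + x^2) has coefficients 1,1,1 for degrees 0…2.
(1 + 3x)^2 has coefficients 1,6,9,0,0,0,0 for degrees 0…6.
Finally multiplying by (1 + 2x)^3, the product of all factors after the first has coefficients 1,12,57,134,156,72,0 for degrees 0…6.
[x^6] = 1·0 + 1·72 + 1·156 = 228.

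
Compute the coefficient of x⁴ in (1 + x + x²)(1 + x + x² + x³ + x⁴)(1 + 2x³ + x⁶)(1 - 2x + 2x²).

3

(1 + x + x²) has coefficients 1,1,1 for degrees 0…2.
(1 + x + x² + x³ + x⁴) has coefficients 1,1,1,1,1 for degrees 0…4.
Multiplying by (1 + 2x³ + x⁶) gives running coefficients 1,1,1,3,3 for degrees 0…4.
Finally multiplying by (1 - 2x + 2x²), the product of all factors after the first has coefficients 1,-1,1,3,-1 for degrees 0…4.
[x⁴] = 1·(-1) + 1·3 + 1·1 = 3.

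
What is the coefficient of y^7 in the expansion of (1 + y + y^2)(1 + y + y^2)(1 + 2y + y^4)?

2

(1 + y + y^2) has coefficients 1,1,1 for degrees 0…2.
(1 + y + y^2) has coefficients 1,1,1,0,0,0,0,0 for degrees 0…7.
Finally multiplying by (1 + 2y + y^4), the product of all factors after the first has coefficients 1,3,3,2,1,1,1,0 for degrees 0…7.
[y^7] = 1·0 + 1·1 + 1·1 = 2.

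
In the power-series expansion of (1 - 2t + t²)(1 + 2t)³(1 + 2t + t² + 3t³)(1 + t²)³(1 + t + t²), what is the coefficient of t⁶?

(1 - 2t + t²) has coefficients 1,-2,1 for degrees 0…2.
(1 + 2t)³ has coefficients 1,6,12,8,0,0,0 for degrees 0…6.
Multiplying by (1 + 2t + t² + 3t³) gives running coefficients 1,8,25,41,46,44,24 for degrees 0…6.
Multiplying by (1 + t²)³ gives running coefficients 1,8,28,65,124,191,238 for degrees 0…6.
Finally multiplying by (1 + t + t²), the product of all factors after the first has coefficients 1,9,37,101,217,380,553 for degrees 0…6.
[t⁶] = 1·553 − 2·380 + 1·217 = 10.

10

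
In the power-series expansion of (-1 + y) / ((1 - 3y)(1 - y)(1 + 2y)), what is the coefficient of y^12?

Partial fractions give a closed form: a_n = (-3/5)·3^n + (-2/5)·(-2)^n.
At n = 12: a_12 = -320503.

-320503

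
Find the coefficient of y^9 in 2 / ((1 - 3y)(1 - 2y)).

Partial fractions give a closed form: a_n = (6)·3^n + (-4)·2^n.
At n = 9: a_9 = 116050.

116050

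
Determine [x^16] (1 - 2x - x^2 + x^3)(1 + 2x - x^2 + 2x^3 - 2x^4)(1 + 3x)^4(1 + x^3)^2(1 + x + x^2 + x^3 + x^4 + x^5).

414

(1 - 2x - x^2 + x^3) has coefficients 1,-2,-1,1 for degrees 0…3.
(1 + 2x - x^2 + 2x^3 - 2x^4) has coefficients 1,2,-1,2,-2,0,0,0,0,0,0,0,0,0,0,0,0 for degrees 0…16.
Multiplying by (1 + 3x)^4 gives running coefficients 1,14,77,206,265,138,27,-54,-162,0,0,0,0,0,0,0,0 for degrees 0…16.
Multiplying by (1 + x^3)^2 gives running coefficients 1,14,77,208,293,292,440,490,191,260,157,-186,27,-54,-162,0,0 for degrees 0…16.
Finally multiplying by (1 + x + x^2 + x^3 + x^4 + x^5), the product of all factors after the first has coefficients 1,15,92,300,593,885,1324,1800,1914,1966,1830,1352,939,395,42,-218,-375 for degrees 0…16.
[x^16] = 1·(-375) − 2·(-218) − 1·42 + 1·395 = 414.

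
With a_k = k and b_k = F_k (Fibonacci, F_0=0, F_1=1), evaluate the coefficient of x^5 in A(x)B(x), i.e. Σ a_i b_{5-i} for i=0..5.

This is [x^5] in the product of the two ordinary generating functions.
Σ = 0·5 + 1·3 + 2·2 + 3·1 + 4·1 + 5·0 = 14.

14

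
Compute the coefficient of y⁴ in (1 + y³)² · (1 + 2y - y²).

4

(1 + y³)² has coefficients 1,0,0,2,0 for degrees 0…4.
(1 + 2y - y²) has coefficients 1,2,-1,0,0 for degrees 0…4.
[y⁴] = 1·0 + 2·2 = 4.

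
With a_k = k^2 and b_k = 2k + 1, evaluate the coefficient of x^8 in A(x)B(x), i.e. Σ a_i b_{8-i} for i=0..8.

876

The convolution is the t^8 coefficient of A(t)B(t).
Σ = 0·17 + 1·15 + 4·13 + 9·11 + 16·9 + 25·7 + 36·5 + 49·3 + 64·1 = 876.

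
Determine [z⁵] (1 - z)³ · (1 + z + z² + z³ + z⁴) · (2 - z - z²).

(1 - z)³ has coefficients 1,-3,3,-1 for degrees 0…3.
(1 + z + z² + z³ + z⁴) has coefficients 1,1,1,1,1,0 for degrees 0…5.
Finally multiplying by (2 - z - z²), the product of all factors after the first has coefficients 2,1,0,0,0,-2 for degrees 0…5.
[z⁵] = 1·(-2) − 3·0 + 3·0 − 1·0 = -2.

-2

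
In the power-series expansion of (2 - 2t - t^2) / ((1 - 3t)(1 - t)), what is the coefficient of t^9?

The denominator gives the recurrence a_n = 4a_(n−1) − 3a_(n−2) for n ≥ 3; the numerator fixes a_0 = 2, a_1 = 6, a_2 = 17.
Iterating: 2, 6, 17, 50, 149, 446, 1337, 4010, 12029, 36086, so a_9 = 36086.

36086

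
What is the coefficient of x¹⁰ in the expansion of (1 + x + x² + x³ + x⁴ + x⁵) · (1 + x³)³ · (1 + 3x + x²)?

(1 + x + x² + x³ + x⁴ + x⁵) has coefficients 1,1,1,1,1,1 for degrees 0…5.
(1 + x³)³ has coefficients 1,0,0,3,0,0,3,0,0,1,0 for degrees 0…10.
Finally multiplying by (1 + 3x + x²), the product of all factors after the first has coefficients 1,3,1,3,9,3,3,9,3,1,3 for degrees 0…10.
[x¹⁰] = 1·3 + 1·1 + 1·3 + 1·9 + 1·3 + 1·3 = 22.

22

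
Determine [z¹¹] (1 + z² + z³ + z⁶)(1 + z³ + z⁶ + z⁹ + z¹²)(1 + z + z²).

4

(1 + z² + z³ + z⁶) has coefficients 1,0,1,1,0,0,1 for degrees 0…6.
(1 + z³ + z⁶ + z⁹ + z¹²) has coefficients 1,0,0,1,0,0,1,0,0,1,0,0 for degrees 0…11.
Finally multiplying by (1 + z + z²), the product of all factors after the first has coefficients 1,1,1,1,1,1,1,1,1,1,1,1 for degrees 0…11.
[z¹¹] = 1·1 + 1·1 + 1·1 + 1·1 = 4.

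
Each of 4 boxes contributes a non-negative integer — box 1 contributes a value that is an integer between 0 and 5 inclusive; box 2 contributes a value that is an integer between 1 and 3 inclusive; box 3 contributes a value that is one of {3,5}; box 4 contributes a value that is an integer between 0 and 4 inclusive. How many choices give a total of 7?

The generating function for the choices is (1 + y + y^2 + y^3 + y^4 + y^5)·(y + y^2 + y^3)·(y^3 + y^5)·(1 + y + y^2 + y^3 + y^4); the count is [y^7].
(1 + y + y^2 + y^3 + y^4 + y^5) has coefficients 1,1,1,1,1,1 for degrees 0…5.
(y + y^2 + y^3) has coefficients 0,1,1,1,0,0,0,0 for degrees 0…7.
Multiplying by (y^3 + y^5) gives running coefficients 0,0,0,0,1,1,2,1 for degrees 0…7.
Finally multiplying by (1 + y + y^2 + y^3 + y^4), the product of all factors after the first has coefficients 0,0,0,0,1,2,4,5 for degrees 0…7.
[y^7] = 1·5 + 1·4 + 1·2 + 1·1 + 1·0 + 1·0 = 12.

12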